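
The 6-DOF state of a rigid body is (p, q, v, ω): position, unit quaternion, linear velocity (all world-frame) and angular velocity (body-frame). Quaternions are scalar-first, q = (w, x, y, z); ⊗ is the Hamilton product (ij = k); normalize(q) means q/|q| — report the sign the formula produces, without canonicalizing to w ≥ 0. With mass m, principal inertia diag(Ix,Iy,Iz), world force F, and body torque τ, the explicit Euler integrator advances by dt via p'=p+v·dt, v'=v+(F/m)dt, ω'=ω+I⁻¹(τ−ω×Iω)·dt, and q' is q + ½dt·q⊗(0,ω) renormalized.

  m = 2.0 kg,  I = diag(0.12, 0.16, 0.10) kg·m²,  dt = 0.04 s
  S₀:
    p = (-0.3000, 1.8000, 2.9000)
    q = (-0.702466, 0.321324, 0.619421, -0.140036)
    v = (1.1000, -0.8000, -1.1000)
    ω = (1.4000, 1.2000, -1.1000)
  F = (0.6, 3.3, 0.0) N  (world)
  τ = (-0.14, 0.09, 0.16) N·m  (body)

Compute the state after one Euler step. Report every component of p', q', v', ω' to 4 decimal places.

p' = (-0.2560, 1.7680, 2.8560)
q' = (-0.7287, 0.2911, 0.6052, -0.1341)
v' = (1.1120, -0.7340, -1.1000)
ω' = (1.3269, 1.2302, -1.0629)

precession coupling ω×(Iω) = (0.0792, -0.0308, 0.0672)
α = I⁻¹(τ − ω×Iω) = (-1.8267, 0.7550, 0.9280)
ω + α·dt = (1.3269, 1.2302, -1.0629)
2q̇ = q⊗(0,ω) = (-1.3471984, -1.4967723, -0.6855532, 0.2911120)
updated quaternion q' = (-0.7287, 0.2911, 0.6052, -0.1341)
p' = p + v·dt = (-0.2560, 1.7680, 2.8560)
v + (F/m)dt = (1.1120, -0.7340, -1.1000)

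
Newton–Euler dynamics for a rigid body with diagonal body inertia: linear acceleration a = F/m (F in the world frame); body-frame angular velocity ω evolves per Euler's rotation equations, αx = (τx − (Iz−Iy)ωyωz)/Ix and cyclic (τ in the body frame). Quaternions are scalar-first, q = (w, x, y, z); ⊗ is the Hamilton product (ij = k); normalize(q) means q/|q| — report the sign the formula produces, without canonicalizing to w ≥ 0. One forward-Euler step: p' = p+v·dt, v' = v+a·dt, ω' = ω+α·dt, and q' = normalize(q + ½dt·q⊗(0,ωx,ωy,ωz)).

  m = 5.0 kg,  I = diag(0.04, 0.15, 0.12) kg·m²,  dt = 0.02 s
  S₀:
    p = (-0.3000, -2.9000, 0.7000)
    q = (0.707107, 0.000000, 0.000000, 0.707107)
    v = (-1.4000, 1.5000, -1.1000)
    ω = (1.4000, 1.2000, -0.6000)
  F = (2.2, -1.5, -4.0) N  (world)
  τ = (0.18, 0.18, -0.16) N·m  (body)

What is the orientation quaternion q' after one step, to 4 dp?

q⊗(0,ω) = (0.4242642, 0.1414214, 1.8384782, -0.4242642)
q + ½dt·q⊗(0,ω), renormalized = (0.7112, 0.0014, 0.0184, 0.7027)

q' = (0.7112, 0.0014, 0.0184, 0.7027)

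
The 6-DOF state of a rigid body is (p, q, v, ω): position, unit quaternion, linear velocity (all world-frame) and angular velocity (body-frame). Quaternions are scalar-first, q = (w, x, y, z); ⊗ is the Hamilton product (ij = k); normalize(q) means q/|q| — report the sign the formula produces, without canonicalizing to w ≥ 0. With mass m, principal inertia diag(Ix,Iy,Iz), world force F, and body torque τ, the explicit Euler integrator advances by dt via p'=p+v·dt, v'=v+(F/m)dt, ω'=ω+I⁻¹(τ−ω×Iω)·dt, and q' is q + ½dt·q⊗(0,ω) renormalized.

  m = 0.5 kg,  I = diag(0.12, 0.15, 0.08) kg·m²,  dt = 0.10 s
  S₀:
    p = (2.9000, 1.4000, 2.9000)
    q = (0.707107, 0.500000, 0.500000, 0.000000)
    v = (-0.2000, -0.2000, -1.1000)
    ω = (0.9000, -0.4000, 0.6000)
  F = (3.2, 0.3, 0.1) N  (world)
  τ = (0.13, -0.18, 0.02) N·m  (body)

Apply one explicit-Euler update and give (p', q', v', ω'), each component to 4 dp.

linear accel F/m = (6.4000, 0.6000, 0.2000)
new position p' = (2.8800, 1.3800, 2.7900)
v' = v + a·dt = (0.4400, -0.1400, -1.0800)
gyro term ω×Iω = (0.0168, 0.0216, -0.0108)
angular accel α = (0.9433, -1.3440, 0.3850)
ω' = ω + α·dt = (0.9943, -0.5344, 0.6385)
2q̇ = q⊗(0,ω) = (-0.2500000, 0.9363963, -0.5828428, -0.2257358)
updated quaternion q' = (0.6935, 0.5459, 0.4701, -0.0113)

p' = (2.8800, 1.3800, 2.7900)
q' = (0.6935, 0.5459, 0.4701, -0.0113)
v' = (0.4400, -0.1400, -1.0800)
ω' = (0.9943, -0.5344, 0.6385)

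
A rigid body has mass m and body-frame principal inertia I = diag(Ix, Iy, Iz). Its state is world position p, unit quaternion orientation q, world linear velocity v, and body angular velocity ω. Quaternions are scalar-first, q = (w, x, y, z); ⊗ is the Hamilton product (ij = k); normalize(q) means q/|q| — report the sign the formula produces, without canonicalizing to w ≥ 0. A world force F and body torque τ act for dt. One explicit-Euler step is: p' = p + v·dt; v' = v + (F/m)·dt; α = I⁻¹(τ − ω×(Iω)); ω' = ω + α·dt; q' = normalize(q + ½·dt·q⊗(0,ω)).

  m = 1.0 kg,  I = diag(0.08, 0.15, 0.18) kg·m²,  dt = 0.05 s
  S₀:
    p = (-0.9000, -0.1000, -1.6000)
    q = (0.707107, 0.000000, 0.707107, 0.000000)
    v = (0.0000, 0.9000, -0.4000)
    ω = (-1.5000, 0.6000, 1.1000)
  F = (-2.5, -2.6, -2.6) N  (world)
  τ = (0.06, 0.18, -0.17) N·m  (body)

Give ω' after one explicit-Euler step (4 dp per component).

ω' = (-1.4749, 0.6050, 1.0703)

α = I⁻¹(τ − ω×Iω) = (0.5025, 0.1000, -0.5944)
new body rate ω' = (-1.4749, 0.6050, 1.0703)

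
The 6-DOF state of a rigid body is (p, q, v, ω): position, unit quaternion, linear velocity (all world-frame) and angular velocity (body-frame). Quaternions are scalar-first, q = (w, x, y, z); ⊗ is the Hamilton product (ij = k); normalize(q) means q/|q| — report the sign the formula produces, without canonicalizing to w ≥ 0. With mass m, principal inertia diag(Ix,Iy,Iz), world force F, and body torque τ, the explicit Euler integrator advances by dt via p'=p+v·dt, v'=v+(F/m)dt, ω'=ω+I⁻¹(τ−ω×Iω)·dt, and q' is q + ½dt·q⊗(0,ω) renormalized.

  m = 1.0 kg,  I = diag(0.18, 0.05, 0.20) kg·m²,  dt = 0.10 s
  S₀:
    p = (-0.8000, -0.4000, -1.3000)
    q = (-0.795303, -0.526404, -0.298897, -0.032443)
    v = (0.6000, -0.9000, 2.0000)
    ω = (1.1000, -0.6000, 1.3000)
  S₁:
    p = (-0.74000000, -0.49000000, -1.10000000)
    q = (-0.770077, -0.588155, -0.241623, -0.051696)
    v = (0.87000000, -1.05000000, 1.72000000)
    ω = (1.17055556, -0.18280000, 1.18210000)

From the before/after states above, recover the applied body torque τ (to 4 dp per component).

rate change Δω = (0.07055556, 0.41720000, -0.11790000)
I·α + gyro = (0.0100, 0.1800, -0.1500)

τ = (0.0100, 0.1800, -0.1500)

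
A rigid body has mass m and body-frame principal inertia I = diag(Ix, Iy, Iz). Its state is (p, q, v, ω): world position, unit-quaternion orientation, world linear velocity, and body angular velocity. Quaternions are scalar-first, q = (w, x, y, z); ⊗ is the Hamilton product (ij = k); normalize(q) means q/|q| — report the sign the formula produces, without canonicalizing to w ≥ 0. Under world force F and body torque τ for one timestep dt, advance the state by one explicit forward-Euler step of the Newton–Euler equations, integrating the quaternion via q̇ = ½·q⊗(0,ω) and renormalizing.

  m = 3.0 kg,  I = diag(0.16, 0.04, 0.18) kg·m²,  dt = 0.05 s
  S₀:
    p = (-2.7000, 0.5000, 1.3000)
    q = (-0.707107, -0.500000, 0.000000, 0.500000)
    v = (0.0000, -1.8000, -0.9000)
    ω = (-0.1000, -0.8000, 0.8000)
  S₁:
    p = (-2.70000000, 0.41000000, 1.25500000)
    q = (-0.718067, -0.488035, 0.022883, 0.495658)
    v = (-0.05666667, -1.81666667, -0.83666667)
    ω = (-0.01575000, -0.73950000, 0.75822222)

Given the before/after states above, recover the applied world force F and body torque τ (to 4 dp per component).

rate change Δω = (0.08425000, 0.06050000, -0.04177778)
gyro term ω₀×Iω₀ = (-0.0896, 0.0016, -0.0096)
applied torque τ = (0.1800, 0.0500, -0.1600)
v₁ − v₀ = (-0.05666667, -0.01666667, 0.06333333)
m·(v₁−v₀)/dt = (-3.4000, -1.0000, 3.8000)

F = (-3.4000, -1.0000, 3.8000)
τ = (0.1800, 0.0500, -0.1600)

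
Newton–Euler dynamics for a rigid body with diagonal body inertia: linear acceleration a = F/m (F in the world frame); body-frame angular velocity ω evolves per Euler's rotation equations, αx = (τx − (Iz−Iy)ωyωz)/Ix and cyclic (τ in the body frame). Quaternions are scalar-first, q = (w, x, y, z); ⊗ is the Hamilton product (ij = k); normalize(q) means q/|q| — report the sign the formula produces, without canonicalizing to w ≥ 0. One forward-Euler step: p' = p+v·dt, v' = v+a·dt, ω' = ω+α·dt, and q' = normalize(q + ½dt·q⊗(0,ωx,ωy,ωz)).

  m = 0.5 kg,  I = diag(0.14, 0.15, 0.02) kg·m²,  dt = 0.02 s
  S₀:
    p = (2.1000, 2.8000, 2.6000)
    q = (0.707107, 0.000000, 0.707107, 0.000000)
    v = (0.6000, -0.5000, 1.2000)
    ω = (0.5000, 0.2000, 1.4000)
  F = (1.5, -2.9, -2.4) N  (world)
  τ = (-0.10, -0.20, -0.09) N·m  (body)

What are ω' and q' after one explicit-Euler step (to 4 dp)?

angular accel α = (-0.4543, -1.8933, -4.5500)
ω' = ω + α·dt = (0.4909, 0.1621, 1.3090)
Hamilton product q⊗(0,ω) = (-0.1414214, 1.3435033, 0.1414214, 0.6363963)
updated quaternion q' = (0.7056, 0.0134, 0.7084, 0.0064)

ω' = (0.4909, 0.1621, 1.3090)
q' = (0.7056, 0.0134, 0.7084, 0.0064)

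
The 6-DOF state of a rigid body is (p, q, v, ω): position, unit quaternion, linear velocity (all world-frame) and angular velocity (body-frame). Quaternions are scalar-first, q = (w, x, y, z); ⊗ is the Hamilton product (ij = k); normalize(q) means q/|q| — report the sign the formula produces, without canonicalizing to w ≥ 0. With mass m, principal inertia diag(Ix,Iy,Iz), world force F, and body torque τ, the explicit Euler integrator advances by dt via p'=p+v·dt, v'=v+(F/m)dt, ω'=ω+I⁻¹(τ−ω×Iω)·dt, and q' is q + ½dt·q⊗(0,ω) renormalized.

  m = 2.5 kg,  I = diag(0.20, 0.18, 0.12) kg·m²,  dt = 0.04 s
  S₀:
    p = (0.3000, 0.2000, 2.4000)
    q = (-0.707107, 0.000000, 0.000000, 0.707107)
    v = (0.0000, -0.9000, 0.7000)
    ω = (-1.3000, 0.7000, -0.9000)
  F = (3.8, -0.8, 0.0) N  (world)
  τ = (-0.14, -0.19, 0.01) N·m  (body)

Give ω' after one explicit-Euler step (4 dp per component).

ω' = (-1.3356, 0.6370, -0.9027)

α = I⁻¹(τ − ω×Iω) = (-0.8890, -1.5756, -0.0683)
ω + α·dt = (-1.3356, 0.6370, -0.9027)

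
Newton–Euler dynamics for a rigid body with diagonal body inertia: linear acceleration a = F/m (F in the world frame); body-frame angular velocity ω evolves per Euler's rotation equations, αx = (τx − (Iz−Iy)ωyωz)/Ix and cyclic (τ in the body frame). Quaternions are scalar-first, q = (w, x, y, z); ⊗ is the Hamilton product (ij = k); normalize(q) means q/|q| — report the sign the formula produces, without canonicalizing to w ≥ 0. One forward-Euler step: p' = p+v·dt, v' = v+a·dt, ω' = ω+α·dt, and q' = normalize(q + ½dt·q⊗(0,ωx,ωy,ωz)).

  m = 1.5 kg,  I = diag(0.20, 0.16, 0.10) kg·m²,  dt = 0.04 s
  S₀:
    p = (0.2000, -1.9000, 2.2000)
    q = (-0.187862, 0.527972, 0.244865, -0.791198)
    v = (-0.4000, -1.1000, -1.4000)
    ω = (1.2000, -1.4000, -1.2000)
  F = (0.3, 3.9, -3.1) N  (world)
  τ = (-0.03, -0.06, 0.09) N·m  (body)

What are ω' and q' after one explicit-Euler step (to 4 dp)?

ω' = (1.2142, -1.3790, -1.1909)
q' = (-0.2125, 0.4950, 0.2436, -0.8066)

precession coupling ω×(Iω) = (-0.1008, -0.1440, 0.0672)
angular accel α = (0.3540, 0.5250, 0.2280)
ω + α·dt = (1.2142, -1.3790, -1.1909)
2q̇ = q⊗(0,ω) = (-1.2401930, -1.6269496, -0.0528644, -0.8075644)
q + ½dt·q⊗(0,ω), renormalized = (-0.2125, 0.4950, 0.2436, -0.8066)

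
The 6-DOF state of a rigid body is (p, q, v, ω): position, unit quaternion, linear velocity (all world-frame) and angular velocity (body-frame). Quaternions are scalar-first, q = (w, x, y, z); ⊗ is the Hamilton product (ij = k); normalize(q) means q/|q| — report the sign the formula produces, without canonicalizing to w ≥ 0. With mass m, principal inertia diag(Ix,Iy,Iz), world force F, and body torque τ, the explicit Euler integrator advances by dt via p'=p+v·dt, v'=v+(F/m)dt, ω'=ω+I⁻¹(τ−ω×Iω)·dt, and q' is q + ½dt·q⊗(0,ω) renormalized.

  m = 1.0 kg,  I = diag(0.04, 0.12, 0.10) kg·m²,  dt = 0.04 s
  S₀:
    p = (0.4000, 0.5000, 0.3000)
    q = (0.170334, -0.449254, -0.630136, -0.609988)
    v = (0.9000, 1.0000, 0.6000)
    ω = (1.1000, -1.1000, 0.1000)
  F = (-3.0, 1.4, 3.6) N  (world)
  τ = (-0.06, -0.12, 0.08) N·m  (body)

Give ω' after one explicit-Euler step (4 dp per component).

ω' = (1.0378, -1.1378, 0.1707)

α = I⁻¹(τ − ω×Iω) = (-1.5550, -0.9450, 1.7680)
ω + α·dt = (1.0378, -1.1378, 0.1707)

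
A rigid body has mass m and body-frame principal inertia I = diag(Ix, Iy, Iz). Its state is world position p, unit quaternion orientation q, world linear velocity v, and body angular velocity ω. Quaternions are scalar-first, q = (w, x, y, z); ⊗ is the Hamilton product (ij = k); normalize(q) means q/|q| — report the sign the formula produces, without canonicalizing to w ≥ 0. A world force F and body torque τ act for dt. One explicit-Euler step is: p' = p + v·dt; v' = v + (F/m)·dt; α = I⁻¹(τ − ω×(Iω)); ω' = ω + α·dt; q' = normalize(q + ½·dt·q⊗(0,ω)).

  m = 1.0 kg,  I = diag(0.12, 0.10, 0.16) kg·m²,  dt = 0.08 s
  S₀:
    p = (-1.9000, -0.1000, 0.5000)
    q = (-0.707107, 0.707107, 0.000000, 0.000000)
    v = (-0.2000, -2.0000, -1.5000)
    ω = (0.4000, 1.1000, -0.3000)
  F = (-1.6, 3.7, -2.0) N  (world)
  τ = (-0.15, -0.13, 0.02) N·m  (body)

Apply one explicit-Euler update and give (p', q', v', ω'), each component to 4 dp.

p' = (-1.9160, -0.2600, 0.3800)
q' = (-0.7176, 0.6950, -0.0226, 0.0396)
v' = (-0.3280, -1.7040, -1.6600)
ω' = (0.3132, 0.9922, -0.2856)

ω×(Iω) gyroscopic = (-0.0198, 0.0048, -0.0088)
angular accel α = (-1.0850, -1.3480, 0.1800)
ω' = ω + α·dt = (0.3132, 0.9922, -0.2856)
q⊗(0,ω) = (-0.2828428, -0.2828428, -0.5656856, 0.9899498)
q' = normalize(q + ½dt·q⊗(0,ω)) = (-0.7176, 0.6950, -0.0226, 0.0396)
a = (-1.6000, 3.7000, -2.0000)
new position p' = (-1.9160, -0.2600, 0.3800)
v + (F/m)dt = (-0.3280, -1.7040, -1.6600)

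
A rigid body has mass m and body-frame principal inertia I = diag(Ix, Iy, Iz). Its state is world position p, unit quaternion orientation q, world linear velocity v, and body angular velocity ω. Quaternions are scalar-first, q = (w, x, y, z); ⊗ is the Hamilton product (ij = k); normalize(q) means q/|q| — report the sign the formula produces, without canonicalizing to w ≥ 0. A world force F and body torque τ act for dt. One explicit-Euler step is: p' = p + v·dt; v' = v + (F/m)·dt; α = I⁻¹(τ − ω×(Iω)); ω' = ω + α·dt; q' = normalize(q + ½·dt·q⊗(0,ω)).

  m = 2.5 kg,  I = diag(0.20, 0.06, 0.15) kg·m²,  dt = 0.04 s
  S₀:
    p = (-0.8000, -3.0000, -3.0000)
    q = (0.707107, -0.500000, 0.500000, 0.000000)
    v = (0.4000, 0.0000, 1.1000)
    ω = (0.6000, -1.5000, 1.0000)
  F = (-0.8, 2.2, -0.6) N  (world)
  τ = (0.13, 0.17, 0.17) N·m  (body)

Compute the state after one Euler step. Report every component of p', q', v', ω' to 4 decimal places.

a = F/m = (-0.3200, 0.8800, -0.2400)
p' = p + v·dt = (-0.7840, -3.0000, -2.9560)
v + (F/m)dt = (0.3872, 0.0352, 1.0904)
angular accel α = (1.3250, 2.3333, 0.2933)
ω' = ω + α·dt = (0.6530, -1.4067, 1.0117)
Hamilton product q⊗(0,ω) = (1.0500000, 0.9242642, -0.5606605, 1.1571070)
q + ½dt·q⊗(0,ω), renormalized = (0.7276, -0.4812, 0.4884, 0.0231)

p' = (-0.7840, -3.0000, -2.9560)
q' = (0.7276, -0.4812, 0.4884, 0.0231)
v' = (0.3872, 0.0352, 1.0904)
ω' = (0.6530, -1.4067, 1.0117)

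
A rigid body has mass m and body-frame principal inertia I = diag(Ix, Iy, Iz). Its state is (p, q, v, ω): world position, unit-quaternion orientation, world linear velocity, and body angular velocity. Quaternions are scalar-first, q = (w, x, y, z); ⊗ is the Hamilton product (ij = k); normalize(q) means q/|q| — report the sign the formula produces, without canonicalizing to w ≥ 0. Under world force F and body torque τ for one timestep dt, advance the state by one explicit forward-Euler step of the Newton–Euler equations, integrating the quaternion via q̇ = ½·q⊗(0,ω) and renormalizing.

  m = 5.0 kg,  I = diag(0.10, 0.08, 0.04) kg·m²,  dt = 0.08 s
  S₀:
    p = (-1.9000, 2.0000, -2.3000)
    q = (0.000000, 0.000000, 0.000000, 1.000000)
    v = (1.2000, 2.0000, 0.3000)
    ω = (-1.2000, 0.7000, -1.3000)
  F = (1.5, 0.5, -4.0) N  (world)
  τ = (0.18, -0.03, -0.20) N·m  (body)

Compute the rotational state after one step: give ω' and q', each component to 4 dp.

ω' = (-1.0851, 0.5764, -1.7336)
q' = (0.0519, -0.0279, -0.0479, 0.9971)

precession coupling ω×(Iω) = (0.0364, 0.0936, 0.0168)
α = I⁻¹(τ − ω×Iω) = (1.4360, -1.5450, -5.4200)
ω' = ω + α·dt = (-1.0851, 0.5764, -1.7336)
q⊗(0,ω) = (1.3000000, -0.7000000, -1.2000000, 0.0000000)
q + ½dt·q⊗(0,ω), renormalized = (0.0519, -0.0279, -0.0479, 0.9971)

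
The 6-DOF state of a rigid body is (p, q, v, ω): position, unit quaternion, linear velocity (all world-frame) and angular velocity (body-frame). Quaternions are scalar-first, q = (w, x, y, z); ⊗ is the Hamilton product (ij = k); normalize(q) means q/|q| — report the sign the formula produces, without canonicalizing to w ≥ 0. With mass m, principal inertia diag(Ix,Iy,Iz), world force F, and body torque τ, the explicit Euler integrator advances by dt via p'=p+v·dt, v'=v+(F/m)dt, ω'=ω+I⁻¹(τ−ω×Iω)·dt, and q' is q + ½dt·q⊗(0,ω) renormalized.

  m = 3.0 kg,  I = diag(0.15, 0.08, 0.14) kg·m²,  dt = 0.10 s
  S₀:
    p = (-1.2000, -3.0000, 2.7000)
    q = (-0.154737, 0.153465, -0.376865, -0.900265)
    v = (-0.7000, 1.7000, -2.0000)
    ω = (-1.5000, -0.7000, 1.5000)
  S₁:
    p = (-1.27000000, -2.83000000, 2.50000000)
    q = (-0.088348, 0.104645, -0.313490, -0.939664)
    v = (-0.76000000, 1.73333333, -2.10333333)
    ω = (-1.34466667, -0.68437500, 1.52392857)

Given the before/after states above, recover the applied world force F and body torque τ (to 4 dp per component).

F = (-1.8000, 1.0000, -3.1000)
τ = (0.1700, -0.0100, -0.0400)

v₁ − v₀ = (-0.06000000, 0.03333333, -0.10333333)
applied force F = (-1.8000, 1.0000, -3.1000)
rate change Δω = (0.15533333, 0.01562500, 0.02392857)
applied torque τ = (0.1700, -0.0100, -0.0400)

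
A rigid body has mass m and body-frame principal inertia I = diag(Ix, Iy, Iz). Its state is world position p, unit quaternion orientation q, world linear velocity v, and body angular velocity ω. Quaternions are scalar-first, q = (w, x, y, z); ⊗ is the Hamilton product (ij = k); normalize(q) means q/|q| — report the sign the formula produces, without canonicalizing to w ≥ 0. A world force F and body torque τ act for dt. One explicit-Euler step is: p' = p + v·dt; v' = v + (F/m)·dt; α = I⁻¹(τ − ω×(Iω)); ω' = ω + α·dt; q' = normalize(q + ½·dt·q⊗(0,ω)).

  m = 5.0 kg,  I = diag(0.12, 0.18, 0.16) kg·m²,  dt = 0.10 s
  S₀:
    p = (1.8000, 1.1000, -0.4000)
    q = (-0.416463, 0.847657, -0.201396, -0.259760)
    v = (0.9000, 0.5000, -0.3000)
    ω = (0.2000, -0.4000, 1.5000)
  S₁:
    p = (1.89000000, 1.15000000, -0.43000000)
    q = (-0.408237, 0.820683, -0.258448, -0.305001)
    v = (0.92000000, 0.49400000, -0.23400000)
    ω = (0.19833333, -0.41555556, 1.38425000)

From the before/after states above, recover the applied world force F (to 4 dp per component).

v₁ − v₀ = (0.02000000, -0.00600000, 0.06600000)
m·(v₁−v₀)/dt = (1.0000, -0.3000, 3.3000)

F = (1.0000, -0.3000, 3.3000)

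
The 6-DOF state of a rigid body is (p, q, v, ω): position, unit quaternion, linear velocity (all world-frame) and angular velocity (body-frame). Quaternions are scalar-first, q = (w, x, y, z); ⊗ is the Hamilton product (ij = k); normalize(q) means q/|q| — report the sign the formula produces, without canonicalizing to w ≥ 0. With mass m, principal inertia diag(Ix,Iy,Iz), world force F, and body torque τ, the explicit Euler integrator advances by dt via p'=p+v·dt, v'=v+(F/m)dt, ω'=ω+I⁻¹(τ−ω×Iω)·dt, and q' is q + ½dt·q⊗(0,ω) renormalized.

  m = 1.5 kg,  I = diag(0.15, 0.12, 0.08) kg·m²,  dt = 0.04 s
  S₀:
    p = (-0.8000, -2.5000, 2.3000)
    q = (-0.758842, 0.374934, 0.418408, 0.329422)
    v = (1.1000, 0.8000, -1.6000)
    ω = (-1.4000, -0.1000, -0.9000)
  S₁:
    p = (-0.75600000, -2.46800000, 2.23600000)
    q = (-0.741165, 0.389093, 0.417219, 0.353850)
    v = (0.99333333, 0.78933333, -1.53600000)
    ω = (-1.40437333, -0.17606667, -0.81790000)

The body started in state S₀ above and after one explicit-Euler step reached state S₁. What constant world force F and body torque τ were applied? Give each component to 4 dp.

F = (-4.0000, -0.4000, 2.4000)
τ = (-0.0200, -0.1400, 0.1600)

velocity change Δv = (-0.10666667, -0.01066667, 0.06400000)
applied force F = (-4.0000, -0.4000, 2.4000)
Δω = ω₁−ω₀ = (-0.00437333, -0.07606667, 0.08210000)
gyro term ω₀×Iω₀ = (-0.0036, 0.0882, -0.0042)
applied torque τ = (-0.0200, -0.1400, 0.1600)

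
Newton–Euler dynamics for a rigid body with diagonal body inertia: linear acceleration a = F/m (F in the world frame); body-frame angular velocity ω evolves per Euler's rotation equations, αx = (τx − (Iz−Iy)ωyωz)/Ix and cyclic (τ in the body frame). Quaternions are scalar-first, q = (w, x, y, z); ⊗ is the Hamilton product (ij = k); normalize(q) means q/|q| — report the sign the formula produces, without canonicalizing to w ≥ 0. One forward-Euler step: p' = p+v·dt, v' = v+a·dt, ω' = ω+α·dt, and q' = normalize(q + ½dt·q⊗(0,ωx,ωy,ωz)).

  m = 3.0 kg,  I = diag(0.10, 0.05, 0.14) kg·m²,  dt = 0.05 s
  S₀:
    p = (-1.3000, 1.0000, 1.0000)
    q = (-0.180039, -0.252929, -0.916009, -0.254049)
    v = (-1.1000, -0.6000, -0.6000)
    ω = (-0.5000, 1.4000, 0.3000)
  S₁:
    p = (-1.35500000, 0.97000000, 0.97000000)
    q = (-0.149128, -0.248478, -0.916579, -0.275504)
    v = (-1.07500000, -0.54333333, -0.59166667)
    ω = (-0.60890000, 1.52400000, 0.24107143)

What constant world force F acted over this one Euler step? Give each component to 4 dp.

v₁ − v₀ = (0.02500000, 0.05666667, 0.00833333)
F = m·Δv/dt = (1.5000, 3.4000, 0.5000)

F = (1.5000, 3.4000, 0.5000)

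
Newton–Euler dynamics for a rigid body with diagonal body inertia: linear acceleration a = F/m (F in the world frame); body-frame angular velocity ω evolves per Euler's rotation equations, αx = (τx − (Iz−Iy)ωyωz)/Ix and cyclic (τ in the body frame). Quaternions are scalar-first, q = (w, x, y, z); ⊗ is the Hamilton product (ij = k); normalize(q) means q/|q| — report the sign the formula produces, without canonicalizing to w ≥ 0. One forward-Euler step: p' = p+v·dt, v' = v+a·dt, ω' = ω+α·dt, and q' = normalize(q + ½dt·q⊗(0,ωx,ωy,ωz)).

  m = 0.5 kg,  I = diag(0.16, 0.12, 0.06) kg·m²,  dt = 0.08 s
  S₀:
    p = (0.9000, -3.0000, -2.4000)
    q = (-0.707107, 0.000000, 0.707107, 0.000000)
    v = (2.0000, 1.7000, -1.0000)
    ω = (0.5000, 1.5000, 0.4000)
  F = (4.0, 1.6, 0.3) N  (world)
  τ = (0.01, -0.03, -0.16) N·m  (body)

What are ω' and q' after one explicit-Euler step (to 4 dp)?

ω' = (0.5230, 1.4667, 0.2267)
q' = (-0.7479, -0.0028, 0.6633, -0.0254)

α = I⁻¹(τ − ω×Iω) = (0.2875, -0.4167, -2.1667)
ω + α·dt = (0.5230, 1.4667, 0.2267)
q⊗(0,ω) = (-1.0606605, -0.0707107, -1.0606605, -0.6363963)
q + ½dt·q⊗(0,ω), renormalized = (-0.7479, -0.0028, 0.6633, -0.0254)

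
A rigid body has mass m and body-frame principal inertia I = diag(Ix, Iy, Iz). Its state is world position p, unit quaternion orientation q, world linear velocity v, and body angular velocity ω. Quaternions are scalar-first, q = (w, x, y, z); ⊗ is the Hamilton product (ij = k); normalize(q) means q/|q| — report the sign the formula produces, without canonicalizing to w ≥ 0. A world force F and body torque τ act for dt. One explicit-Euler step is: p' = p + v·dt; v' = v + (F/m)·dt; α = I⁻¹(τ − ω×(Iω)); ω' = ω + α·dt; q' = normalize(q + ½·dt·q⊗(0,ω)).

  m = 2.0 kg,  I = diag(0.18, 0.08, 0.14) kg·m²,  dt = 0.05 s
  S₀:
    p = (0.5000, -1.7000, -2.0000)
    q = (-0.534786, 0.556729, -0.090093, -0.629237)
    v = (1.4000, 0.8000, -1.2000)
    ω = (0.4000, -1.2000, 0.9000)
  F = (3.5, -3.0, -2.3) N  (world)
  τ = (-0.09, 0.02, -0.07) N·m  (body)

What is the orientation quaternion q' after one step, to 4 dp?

q' = (-0.5285, 0.5301, -0.0928, -0.6566)

q⊗(0,ω) = (0.2355101, -1.0500825, -0.1110077, -1.1133450)
q' = normalize(q + ½dt·q⊗(0,ω)) = (-0.5285, 0.5301, -0.0928, -0.6566)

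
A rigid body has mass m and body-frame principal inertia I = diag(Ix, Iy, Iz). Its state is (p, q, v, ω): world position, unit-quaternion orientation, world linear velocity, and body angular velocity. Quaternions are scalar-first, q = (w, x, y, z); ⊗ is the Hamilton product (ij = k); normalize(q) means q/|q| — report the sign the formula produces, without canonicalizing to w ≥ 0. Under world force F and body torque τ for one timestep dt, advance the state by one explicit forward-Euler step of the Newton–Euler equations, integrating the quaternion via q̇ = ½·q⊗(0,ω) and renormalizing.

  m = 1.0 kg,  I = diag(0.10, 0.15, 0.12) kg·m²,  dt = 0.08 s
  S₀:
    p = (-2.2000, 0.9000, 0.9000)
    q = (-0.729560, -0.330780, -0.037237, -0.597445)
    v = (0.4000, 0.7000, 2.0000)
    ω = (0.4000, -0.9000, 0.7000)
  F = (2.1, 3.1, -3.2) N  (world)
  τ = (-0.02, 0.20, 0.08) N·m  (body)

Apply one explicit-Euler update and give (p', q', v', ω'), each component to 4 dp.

gyro term ω×Iω = (0.0189, -0.0056, -0.0180)
angular accel α = (-0.3890, 1.3707, 0.8167)
new body rate ω' = (0.3689, -0.7903, 0.7653)
q⊗(0,ω) = (0.5170102, -0.8555904, 0.6491720, -0.1980952)
q + ½dt·q⊗(0,ω), renormalized = (-0.7081, -0.3646, -0.0113, -0.6047)
a = (2.1000, 3.1000, -3.2000)
p' = p + v·dt = (-2.1680, 0.9560, 1.0600)
new velocity v' = (0.5680, 0.9480, 1.7440)

p' = (-2.1680, 0.9560, 1.0600)
q' = (-0.7081, -0.3646, -0.0113, -0.6047)
v' = (0.5680, 0.9480, 1.7440)
ω' = (0.3689, -0.7903, 0.7653)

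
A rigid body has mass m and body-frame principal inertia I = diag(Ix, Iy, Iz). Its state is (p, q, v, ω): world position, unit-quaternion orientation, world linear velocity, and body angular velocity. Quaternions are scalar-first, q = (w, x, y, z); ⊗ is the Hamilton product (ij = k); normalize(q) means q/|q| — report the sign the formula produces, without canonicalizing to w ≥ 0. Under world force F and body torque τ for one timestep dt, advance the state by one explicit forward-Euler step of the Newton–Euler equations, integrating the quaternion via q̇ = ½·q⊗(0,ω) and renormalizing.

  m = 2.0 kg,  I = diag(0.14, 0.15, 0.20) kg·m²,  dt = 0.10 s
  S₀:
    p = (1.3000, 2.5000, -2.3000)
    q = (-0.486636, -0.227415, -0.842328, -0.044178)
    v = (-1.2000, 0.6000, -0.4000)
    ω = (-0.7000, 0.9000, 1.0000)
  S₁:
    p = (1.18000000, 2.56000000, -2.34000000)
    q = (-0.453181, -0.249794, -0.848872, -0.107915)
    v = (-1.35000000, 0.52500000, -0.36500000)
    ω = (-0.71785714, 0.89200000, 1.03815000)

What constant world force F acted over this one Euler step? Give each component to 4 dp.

F = (-3.0000, -1.5000, 0.7000)

velocity change Δv = (-0.15000000, -0.07500000, 0.03500000)
applied force F = (-3.0000, -1.5000, 0.7000)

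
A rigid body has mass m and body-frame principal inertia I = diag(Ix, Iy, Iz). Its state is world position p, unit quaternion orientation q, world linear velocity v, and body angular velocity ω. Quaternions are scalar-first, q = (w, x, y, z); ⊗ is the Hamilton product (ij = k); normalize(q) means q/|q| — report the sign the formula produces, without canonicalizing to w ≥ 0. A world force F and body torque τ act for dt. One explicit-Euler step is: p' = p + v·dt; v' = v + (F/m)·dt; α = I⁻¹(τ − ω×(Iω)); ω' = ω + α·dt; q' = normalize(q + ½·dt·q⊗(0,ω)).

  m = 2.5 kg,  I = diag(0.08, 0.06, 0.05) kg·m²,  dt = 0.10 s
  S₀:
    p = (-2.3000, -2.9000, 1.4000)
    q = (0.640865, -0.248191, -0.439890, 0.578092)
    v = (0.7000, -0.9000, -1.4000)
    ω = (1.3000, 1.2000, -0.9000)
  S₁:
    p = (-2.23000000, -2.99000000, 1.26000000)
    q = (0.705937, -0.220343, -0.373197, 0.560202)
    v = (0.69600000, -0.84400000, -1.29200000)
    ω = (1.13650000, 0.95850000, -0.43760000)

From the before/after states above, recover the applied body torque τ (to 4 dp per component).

τ = (-0.1200, -0.1800, 0.2000)

ω₁ − ω₀ = (-0.16350000, -0.24150000, 0.46240000)
precession coupling = (0.0108, -0.0351, -0.0312)
I·α + gyro = (-0.1200, -0.1800, 0.2000)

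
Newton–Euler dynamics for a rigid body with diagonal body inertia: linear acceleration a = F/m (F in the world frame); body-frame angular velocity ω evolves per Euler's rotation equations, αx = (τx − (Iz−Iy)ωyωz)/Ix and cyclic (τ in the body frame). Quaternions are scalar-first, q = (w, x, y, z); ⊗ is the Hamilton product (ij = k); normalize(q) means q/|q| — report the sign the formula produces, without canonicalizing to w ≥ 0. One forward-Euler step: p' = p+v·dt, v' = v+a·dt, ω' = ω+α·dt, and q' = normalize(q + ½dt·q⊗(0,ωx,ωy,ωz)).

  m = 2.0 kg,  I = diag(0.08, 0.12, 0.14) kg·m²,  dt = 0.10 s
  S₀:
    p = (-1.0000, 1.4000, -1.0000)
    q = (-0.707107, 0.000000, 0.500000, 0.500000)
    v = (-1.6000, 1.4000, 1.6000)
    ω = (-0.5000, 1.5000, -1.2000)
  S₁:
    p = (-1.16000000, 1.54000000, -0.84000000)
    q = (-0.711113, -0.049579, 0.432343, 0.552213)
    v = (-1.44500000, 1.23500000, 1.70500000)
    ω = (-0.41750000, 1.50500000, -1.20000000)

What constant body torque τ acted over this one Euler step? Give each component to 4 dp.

Δω = ω₁−ω₀ = (0.08250000, 0.00500000, 0.00000000)
gyro term ω₀×Iω₀ = (-0.0360, -0.0360, -0.0300)
I·α + gyro = (0.0300, -0.0300, -0.0300)

τ = (0.0300, -0.0300, -0.0300)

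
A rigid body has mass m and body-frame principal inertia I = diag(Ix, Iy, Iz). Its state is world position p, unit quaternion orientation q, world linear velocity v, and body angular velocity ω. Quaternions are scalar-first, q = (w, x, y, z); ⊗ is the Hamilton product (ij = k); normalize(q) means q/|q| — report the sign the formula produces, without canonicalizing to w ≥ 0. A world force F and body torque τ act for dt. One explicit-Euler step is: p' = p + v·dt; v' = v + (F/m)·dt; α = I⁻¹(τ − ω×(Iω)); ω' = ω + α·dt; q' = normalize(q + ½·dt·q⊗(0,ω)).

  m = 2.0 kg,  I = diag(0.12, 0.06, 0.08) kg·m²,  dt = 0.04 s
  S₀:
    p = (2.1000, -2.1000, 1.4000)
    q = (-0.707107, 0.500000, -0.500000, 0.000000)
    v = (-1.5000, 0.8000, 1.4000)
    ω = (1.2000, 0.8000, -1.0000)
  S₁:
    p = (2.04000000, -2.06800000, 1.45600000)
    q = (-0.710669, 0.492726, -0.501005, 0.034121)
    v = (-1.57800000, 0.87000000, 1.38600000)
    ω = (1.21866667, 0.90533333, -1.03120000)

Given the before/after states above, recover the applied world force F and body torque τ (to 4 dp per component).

F = (-3.9000, 3.5000, -0.7000)
τ = (0.0400, 0.1100, -0.1200)

v₁ − v₀ = (-0.07800000, 0.07000000, -0.01400000)
F = m·Δv/dt = (-3.9000, 3.5000, -0.7000)
Δω = ω₁−ω₀ = (0.01866667, 0.10533333, -0.03120000)
precession coupling = (-0.0160, -0.0480, -0.0576)
τ = I·(Δω/dt) + ω₀×(Iω₀) = (0.0400, 0.1100, -0.1200)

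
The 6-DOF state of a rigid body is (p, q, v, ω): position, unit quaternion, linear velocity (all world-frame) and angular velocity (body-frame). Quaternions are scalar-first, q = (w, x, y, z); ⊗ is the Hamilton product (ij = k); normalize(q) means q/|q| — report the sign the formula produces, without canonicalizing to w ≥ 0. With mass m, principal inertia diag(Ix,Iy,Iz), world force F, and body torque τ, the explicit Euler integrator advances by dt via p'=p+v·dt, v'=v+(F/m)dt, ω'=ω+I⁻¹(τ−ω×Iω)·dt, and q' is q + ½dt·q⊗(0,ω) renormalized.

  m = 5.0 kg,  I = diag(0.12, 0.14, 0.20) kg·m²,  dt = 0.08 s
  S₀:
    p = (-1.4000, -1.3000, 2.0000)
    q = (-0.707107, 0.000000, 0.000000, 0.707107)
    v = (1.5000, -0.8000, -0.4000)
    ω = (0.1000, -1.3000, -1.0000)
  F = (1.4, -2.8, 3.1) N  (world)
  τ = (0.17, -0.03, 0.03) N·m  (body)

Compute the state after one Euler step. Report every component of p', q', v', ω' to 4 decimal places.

p' = (-1.2800, -1.3640, 1.9680)
q' = (-0.6774, 0.0339, 0.0395, 0.7338)
v' = (1.5224, -0.8448, -0.3504)
ω' = (0.1613, -1.3217, -0.9870)

ω×(Iω) gyroscopic = (0.0780, 0.0080, -0.0026)
angular accel α = (0.7667, -0.2714, 0.1630)
ω + α·dt = (0.1613, -1.3217, -0.9870)
2q̇ = q⊗(0,ω) = (0.7071070, 0.8485284, 0.9899498, 0.7071070)
updated quaternion q' = (-0.6774, 0.0339, 0.0395, 0.7338)
p + v·dt = (-1.2800, -1.3640, 1.9680)
v' = v + a·dt = (1.5224, -0.8448, -0.3504)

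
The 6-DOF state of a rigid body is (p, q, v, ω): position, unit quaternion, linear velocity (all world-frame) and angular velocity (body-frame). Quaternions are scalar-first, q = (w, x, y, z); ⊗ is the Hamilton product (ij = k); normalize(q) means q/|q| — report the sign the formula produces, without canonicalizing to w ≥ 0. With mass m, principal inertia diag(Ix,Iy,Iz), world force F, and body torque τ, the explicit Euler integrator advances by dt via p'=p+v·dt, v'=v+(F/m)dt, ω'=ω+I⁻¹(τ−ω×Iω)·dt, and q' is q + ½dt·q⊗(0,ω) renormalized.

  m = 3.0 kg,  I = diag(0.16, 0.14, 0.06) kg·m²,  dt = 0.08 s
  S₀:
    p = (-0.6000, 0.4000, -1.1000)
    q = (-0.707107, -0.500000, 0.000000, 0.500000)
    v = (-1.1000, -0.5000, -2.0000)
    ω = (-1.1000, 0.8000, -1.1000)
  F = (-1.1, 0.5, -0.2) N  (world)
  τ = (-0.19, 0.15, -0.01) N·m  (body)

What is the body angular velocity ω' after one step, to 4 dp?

ω' = (-1.2302, 0.8166, -1.1368)

gyro term ω×Iω = (0.0704, 0.1210, 0.0176)
angular accel α = (-1.6275, 0.2071, -0.4600)
ω' = ω + α·dt = (-1.2302, 0.8166, -1.1368)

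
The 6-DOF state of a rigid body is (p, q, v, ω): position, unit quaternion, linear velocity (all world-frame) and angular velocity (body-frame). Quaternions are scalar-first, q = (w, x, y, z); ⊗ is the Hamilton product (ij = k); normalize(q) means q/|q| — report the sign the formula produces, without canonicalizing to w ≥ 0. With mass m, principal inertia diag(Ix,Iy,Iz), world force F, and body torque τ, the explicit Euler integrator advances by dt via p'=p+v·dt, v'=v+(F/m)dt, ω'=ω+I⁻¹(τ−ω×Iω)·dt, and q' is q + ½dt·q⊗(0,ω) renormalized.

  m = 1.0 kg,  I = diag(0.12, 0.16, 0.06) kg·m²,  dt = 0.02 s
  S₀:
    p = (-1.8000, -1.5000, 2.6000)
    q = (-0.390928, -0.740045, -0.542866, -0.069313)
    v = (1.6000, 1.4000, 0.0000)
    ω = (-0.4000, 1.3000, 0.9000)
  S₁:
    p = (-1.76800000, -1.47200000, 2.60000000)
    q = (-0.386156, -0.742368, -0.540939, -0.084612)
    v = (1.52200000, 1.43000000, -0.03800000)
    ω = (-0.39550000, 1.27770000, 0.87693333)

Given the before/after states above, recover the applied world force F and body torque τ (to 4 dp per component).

F = (-3.9000, 1.5000, -1.9000)
τ = (-0.0900, -0.2000, -0.0900)

v₁ − v₀ = (-0.07800000, 0.03000000, -0.03800000)
m·(v₁−v₀)/dt = (-3.9000, 1.5000, -1.9000)
ω₁ − ω₀ = (0.00450000, -0.02230000, -0.02306667)
I·α + gyro = (-0.0900, -0.2000, -0.0900)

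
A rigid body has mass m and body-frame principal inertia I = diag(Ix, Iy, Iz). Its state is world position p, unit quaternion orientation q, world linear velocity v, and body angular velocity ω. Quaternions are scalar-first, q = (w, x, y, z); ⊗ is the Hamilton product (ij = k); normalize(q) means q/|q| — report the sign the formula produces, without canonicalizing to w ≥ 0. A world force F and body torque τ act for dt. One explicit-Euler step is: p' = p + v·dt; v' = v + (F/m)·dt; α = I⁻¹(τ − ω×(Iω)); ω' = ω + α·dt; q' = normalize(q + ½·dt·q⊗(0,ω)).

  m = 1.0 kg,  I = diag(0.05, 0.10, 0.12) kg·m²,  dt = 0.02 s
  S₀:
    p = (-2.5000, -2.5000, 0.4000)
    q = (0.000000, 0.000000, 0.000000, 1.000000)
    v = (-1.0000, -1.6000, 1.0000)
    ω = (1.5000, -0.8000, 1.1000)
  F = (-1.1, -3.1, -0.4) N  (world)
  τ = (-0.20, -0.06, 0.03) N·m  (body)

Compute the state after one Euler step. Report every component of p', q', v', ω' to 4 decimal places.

p' = (-2.5200, -2.5320, 0.4200)
q' = (-0.0110, 0.0080, 0.0150, 0.9998)
v' = (-1.0220, -1.6620, 0.9920)
ω' = (1.4270, -0.7889, 1.1150)

linear accel F/m = (-1.1000, -3.1000, -0.4000)
new position p' = (-2.5200, -2.5320, 0.4200)
new velocity v' = (-1.0220, -1.6620, 0.9920)
angular accel α = (-3.6480, 0.5550, 0.7500)
ω' = ω + α·dt = (1.4270, -0.7889, 1.1150)
Hamilton product q⊗(0,ω) = (-1.1000000, 0.8000000, 1.5000000, 0.0000000)
q + ½dt·q⊗(0,ω), renormalized = (-0.0110, 0.0080, 0.0150, 0.9998)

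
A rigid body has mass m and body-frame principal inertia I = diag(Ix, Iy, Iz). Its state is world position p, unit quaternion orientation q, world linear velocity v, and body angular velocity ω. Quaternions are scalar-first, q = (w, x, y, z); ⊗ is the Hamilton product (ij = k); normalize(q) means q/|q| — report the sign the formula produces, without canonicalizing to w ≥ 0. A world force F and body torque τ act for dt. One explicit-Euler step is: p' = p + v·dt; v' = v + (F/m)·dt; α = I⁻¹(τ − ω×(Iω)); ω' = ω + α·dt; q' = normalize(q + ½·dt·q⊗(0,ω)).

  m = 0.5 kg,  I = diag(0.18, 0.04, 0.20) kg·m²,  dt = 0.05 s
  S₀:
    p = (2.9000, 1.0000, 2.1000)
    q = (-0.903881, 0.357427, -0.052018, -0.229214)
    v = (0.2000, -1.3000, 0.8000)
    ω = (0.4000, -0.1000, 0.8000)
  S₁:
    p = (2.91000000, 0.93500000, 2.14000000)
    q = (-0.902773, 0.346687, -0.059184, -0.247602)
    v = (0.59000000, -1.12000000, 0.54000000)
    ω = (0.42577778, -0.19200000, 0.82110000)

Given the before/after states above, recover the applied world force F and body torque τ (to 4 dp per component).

F = (3.9000, 1.8000, -2.6000)
τ = (0.0800, -0.0800, 0.0900)

v₁ − v₀ = (0.39000000, 0.18000000, -0.26000000)
F = m·Δv/dt = (3.9000, 1.8000, -2.6000)
ω₁ − ω₀ = (0.02577778, -0.09200000, 0.02110000)
precession coupling = (-0.0128, -0.0064, 0.0056)
applied torque τ = (0.0800, -0.0800, 0.0900)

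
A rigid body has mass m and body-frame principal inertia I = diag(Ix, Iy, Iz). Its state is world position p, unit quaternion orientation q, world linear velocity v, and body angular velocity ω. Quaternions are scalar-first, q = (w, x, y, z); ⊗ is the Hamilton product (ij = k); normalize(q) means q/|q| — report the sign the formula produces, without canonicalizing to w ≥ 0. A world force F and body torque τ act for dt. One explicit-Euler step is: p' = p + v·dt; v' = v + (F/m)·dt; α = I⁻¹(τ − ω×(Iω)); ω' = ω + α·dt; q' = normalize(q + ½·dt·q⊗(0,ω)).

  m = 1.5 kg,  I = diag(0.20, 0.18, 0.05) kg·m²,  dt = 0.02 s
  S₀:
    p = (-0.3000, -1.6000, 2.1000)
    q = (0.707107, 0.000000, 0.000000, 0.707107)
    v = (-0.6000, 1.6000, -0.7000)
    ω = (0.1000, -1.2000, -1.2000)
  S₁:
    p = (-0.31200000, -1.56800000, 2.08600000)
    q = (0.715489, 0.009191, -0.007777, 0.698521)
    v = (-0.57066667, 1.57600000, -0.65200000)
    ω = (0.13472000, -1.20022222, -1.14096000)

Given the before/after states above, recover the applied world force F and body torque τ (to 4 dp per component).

F = (2.2000, -1.8000, 3.6000)
τ = (0.1600, -0.0200, 0.1500)

v₁ − v₀ = (0.02933333, -0.02400000, 0.04800000)
F = m·Δv/dt = (2.2000, -1.8000, 3.6000)
rate change Δω = (0.03472000, -0.00022222, 0.05904000)
precession coupling = (-0.1872, -0.0180, 0.0024)
τ = I·(Δω/dt) + ω₀×(Iω₀) = (0.1600, -0.0200, 0.1500)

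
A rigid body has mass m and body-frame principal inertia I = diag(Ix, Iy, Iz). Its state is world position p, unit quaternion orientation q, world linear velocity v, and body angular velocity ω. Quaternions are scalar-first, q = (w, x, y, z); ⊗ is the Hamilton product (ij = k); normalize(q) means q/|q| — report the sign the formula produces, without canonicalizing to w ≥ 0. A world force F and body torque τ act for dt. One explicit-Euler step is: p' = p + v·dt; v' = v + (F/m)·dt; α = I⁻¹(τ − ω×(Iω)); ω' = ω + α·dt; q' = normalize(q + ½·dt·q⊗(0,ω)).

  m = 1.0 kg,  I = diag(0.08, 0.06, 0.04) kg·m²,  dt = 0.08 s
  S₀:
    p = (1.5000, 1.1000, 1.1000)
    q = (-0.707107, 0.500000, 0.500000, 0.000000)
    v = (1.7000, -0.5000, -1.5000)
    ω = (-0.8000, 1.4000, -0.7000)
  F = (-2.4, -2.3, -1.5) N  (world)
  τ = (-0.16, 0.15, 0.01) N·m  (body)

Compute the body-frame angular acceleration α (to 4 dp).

gyro term ω×Iω = (0.0196, 0.0224, 0.0224)
(τ − ω×Iω)/I = (-2.2450, 2.1267, -0.3100)

α = (-2.2450, 2.1267, -0.3100)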